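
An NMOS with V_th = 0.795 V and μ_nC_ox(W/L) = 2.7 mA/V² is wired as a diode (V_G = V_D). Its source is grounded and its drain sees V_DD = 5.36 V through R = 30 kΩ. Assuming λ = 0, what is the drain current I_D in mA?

I_D = 0.141 mA

With gate tied to drain, V_GS = V_DS ≥ V_GS − V_th, so the device is in saturation.
KCL at the drain: ½ k_n (V_GS − V_th)² = (V_DD − V_GS)/R.
Let x = V_GS − 0.795. Then 40.5 x² + x − 4.565 = 0, giving x = 0.324 V (positive root), so V_GS = 1.12 V.
I_D = (V_DD − V_GS)/R = (5.36 − 1.12) / 30 = 0.141 mA.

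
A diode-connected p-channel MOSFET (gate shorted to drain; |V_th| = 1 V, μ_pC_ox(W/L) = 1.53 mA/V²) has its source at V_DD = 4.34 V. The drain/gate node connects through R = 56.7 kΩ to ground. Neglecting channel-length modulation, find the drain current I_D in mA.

I_D = 0.0542 mA

With gate tied to drain, V_SG = V_SD ≥ V_SG − |V_th|, so the device is in saturation.
KCL at the drain: ½ k_p (V_SG − |V_th|)² = (V_DD − V_SG)/R.
Let x = V_SG − 1. Then 43.4 x² + x − 3.34 = 0, giving x = 0.266 V (positive root), so V_SG = 1.27 V.
I_D = (V_DD − V_SG)/R = (4.34 − 1.27) / 56.7 = 0.0542 mA.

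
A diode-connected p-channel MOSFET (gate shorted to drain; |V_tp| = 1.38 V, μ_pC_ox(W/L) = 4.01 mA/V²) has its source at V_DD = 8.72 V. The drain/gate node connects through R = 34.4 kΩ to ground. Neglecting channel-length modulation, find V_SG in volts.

V_SG = 1.70 V

With gate tied to drain, V_SG = V_SD ≥ V_SG − |V_tp|, so the device is in saturation.
KCL at the drain: ½ k_p (V_SG − |V_tp|)² = (V_DD − V_SG)/R.
Let x = V_SG − 1.38. Then 69 x² + x − 7.34 = 0, giving x = 0.319 V (positive root), so V_SG = 1.7 V.
I_D = (V_DD − V_SG)/R = (8.72 − 1.7) / 34.4 = 0.204 mA.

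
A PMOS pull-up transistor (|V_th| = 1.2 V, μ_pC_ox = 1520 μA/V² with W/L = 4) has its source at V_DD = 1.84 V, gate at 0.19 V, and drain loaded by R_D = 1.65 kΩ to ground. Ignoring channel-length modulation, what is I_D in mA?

I_D = 0.616 mA

V_SG = V_DD − V_G = 1.84 − 0.19 = 1.65 V, so V_ov = 1.65 − 1.2 = 0.45 V.
k_p = μ_pC_ox · (W/L) = 6.08 mA/V².
Assume saturation: I_D = ½ k_p V_ov² = 0.5 × 6.08 × 0.45² = 0.616 mA, giving V_SD = V_DD − I_D R_D = 1.84 − 0.616 × 1.65 = 0.824 V.
V_SD = 0.824 V ≥ V_ov = 0.45 V, confirming saturation.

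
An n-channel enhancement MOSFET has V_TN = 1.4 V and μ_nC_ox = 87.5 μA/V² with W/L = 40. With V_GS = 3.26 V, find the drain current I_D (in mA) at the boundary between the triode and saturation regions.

I_D = 6.05 mA

At the boundary V_DS = V_ov = V_GS − V_TN = 3.26 − 1.4 = 1.86 V.
k_n = μ_nC_ox · (W/L) = 3.5 mA/V².
I_D = ½ k_n V_ov² = 0.5 × 3.5 × 1.86² = 6.05 mA.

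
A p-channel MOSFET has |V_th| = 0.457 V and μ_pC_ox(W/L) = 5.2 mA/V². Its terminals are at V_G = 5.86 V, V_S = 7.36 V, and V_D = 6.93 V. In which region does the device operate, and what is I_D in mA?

V_SG = V_S − V_G = 7.36 − 5.86 = 1.5 V; V_SD = V_S − V_D = 7.36 − 6.93 = 0.43 V.
V_ov = V_SG − |V_th| = 1.5 − 0.457 = 1.04 V.
Since V_SD = 0.43 V < V_ov = 1.04 V, the device is in the triode region.
I_D = k_p [V_ov · V_SD − ½ V_SD²] = 5.2 × [1.04 × 0.43 − 0.5 × 0.43²] = 1.85 mA.

Triode; I_D = 1.85 mA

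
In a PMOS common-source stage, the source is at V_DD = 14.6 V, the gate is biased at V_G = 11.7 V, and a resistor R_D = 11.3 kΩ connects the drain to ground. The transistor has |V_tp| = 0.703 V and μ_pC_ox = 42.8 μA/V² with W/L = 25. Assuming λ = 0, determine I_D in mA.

I_D = 1.24 mA

V_SG = V_DD − V_G = 14.6 − 11.7 = 2.9 V, so V_ov = 2.9 − 0.703 = 2.2 V.
k_p = μ_pC_ox · (W/L) = 1.07 mA/V².
Assume saturation: I_D = ½ k_p V_ov² = 0.5 × 1.07 × 2.2² = 2.58 mA, giving V_SD = V_DD − I_D R_D = 14.6 − 2.58 × 11.3 = -14.6 V.
But -14.6 V < V_ov = 2.2 V, so the device is actually in triode.
In triode I_D = k_p[V_ov V_SD − ½ V_SD²] and I_D = (V_DD − V_SD)/R_D. Equating: 6.05 V_SD² − 27.56 V_SD + 14.6 = 0, giving V_SD = 0.612 V (the root below V_ov).
I_D = (14.6 − 0.612) / 11.3 = 1.24 mA.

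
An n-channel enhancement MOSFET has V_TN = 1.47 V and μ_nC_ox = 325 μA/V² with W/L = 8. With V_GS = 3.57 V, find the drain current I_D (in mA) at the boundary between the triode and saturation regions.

I_D = 5.73 mA

At the boundary V_DS = V_ov = V_GS − V_TN = 3.57 − 1.47 = 2.1 V.
k_n = μ_nC_ox · (W/L) = 2.6 mA/V².
I_D = ½ k_n V_ov² = 0.5 × 2.6 × 2.1² = 5.73 mA.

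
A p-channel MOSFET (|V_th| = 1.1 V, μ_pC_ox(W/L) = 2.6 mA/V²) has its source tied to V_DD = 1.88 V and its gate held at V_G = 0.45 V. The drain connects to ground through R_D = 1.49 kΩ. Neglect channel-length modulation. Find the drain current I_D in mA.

I_D = 0.142 mA

V_SG = V_DD − V_G = 1.88 − 0.45 = 1.43 V, so V_ov = 1.43 − 1.1 = 0.33 V.
Assume saturation: I_D = ½ k_p V_ov² = 0.5 × 2.6 × 0.33² = 0.142 mA, giving V_SD = V_DD − I_D R_D = 1.88 − 0.142 × 1.49 = 1.67 V.
V_SD = 1.67 V ≥ V_ov = 0.33 V, confirming saturation.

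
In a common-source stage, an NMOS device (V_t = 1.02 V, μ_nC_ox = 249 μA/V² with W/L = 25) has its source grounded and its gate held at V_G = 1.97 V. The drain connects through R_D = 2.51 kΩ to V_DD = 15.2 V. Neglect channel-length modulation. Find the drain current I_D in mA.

V_GS = V_G = 1.97 V, so V_ov = 1.97 − 1.02 = 0.95 V.
k_n = μ_nC_ox · (W/L) = 6.225 mA/V².
Assume saturation: I_D = ½ k_n V_ov² = 0.5 × 6.225 × 0.95² = 2.81 mA, giving V_DS = V_DD − I_D R_D = 15.2 − 2.81 × 2.51 = 8.15 V.
V_DS = 8.15 V ≥ V_ov = 0.95 V, confirming saturation.

I_D = 2.81 mA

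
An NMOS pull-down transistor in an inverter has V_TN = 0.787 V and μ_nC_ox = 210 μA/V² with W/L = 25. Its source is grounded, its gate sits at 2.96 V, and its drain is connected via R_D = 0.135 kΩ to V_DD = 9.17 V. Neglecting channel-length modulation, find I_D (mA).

V_GS = V_G = 2.96 V, so V_ov = 2.96 − 0.787 = 2.17 V.
k_n = μ_nC_ox · (W/L) = 5.25 mA/V².
Assume saturation: I_D = ½ k_n V_ov² = 0.5 × 5.25 × 2.17² = 12.4 mA, giving V_DS = V_DD − I_D R_D = 9.17 − 12.4 × 0.135 = 7.5 V.
V_DS = 7.5 V ≥ V_ov = 2.17 V, confirming saturation.

I_D = 12.4 mA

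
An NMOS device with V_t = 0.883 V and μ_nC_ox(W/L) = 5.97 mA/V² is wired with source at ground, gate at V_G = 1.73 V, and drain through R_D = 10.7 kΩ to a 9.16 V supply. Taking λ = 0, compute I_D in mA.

I_D = 0.839 mA

V_GS = V_G = 1.73 V, so V_ov = 1.73 − 0.883 = 0.847 V.
Assume saturation: I_D = ½ k_n V_ov² = 0.5 × 5.97 × 0.847² = 2.14 mA, giving V_DS = V_DD − I_D R_D = 9.16 − 2.14 × 10.7 = -13.8 V.
But -13.8 V < V_ov = 0.847 V, so the device is actually in triode.
In triode I_D = k_n[V_ov V_DS − ½ V_DS²] and I_D = (V_DD − V_DS)/R_D. Equating: 31.9 V_DS² − 55.11 V_DS + 9.16 = 0, giving V_DS = 0.186 V (the root below V_ov).
I_D = (9.16 − 0.186) / 10.7 = 0.839 mA.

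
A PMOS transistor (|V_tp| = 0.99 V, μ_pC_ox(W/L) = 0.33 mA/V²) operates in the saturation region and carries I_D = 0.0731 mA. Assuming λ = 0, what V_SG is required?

V_SG = 1.66 V

In saturation I_D = ½ k_p (V_SG − |V_tp|)², so V_SG − |V_tp| = √(2 I_D / k_p) = √(2 × 0.0731 / 0.33) = 0.666 V.
V_SG = 0.99 + 0.666 = 1.66 V.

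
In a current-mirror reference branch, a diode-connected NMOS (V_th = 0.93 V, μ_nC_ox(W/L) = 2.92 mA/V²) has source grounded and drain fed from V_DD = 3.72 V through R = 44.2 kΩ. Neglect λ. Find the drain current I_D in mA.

With gate tied to drain, V_GS = V_DS ≥ V_GS − V_th, so the device is in saturation.
KCL at the drain: ½ k_n (V_GS − V_th)² = (V_DD − V_GS)/R.
Let x = V_GS − 0.93. Then 64.5 x² + x − 2.79 = 0, giving x = 0.2 V (positive root), so V_GS = 1.13 V.
I_D = (V_DD − V_GS)/R = (3.72 − 1.13) / 44.2 = 0.0586 mA.

I_D = 0.0586 mA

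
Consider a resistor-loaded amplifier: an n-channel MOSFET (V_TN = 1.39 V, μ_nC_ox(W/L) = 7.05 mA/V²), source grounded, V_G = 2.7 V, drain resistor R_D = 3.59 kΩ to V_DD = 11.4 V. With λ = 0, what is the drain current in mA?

V_GS = V_G = 2.7 V, so V_ov = 2.7 − 1.39 = 1.31 V.
Assume saturation: I_D = ½ k_n V_ov² = 0.5 × 7.05 × 1.31² = 6.05 mA, giving V_DS = V_DD − I_D R_D = 11.4 − 6.05 × 3.59 = -10.3 V.
But -10.3 V < V_ov = 1.31 V, so the device is actually in triode.
In triode I_D = k_n[V_ov V_DS − ½ V_DS²] and I_D = (V_DD − V_DS)/R_D. Equating: 12.7 V_DS² − 34.16 V_DS + 11.4 = 0, giving V_DS = 0.39 V (the root below V_ov).
I_D = (11.4 − 0.39) / 3.59 = 3.07 mA.

I_D = 3.07 mA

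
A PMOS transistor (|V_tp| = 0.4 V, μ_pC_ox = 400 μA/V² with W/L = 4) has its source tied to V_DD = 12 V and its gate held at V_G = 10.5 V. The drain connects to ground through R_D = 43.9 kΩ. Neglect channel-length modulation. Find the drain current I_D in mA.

I_D = 0.270 mA

V_SG = V_DD − V_G = 12 − 10.5 = 1.5 V, so V_ov = 1.5 − 0.4 = 1.1 V.
k_p = μ_pC_ox · (W/L) = 1.6 mA/V².
Assume saturation: I_D = ½ k_p V_ov² = 0.5 × 1.6 × 1.1² = 0.968 mA, giving V_SD = V_DD − I_D R_D = 12 − 0.968 × 43.9 = -30.5 V.
But -30.5 V < V_ov = 1.1 V, so the device is actually in triode.
In triode I_D = k_p[V_ov V_SD − ½ V_SD²] and I_D = (V_DD − V_SD)/R_D. Equating: 35.1 V_SD² − 78.26 V_SD + 12 = 0, giving V_SD = 0.166 V (the root below V_ov).
I_D = (12 − 0.166) / 43.9 = 0.27 mA.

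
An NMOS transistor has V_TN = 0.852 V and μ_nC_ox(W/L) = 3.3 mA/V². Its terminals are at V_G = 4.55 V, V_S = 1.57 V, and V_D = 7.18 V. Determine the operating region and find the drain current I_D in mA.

V_GS = V_G − V_S = 4.55 − 1.57 = 2.98 V; V_DS = V_D − V_S = 7.18 − 1.57 = 5.61 V.
V_ov = V_GS − V_TN = 2.98 − 0.852 = 2.13 V.
Since V_DS = 5.61 V ≥ V_ov = 2.13 V, the device is in saturation.
I_D = ½ k_n V_ov² = 0.5 × 3.3 × 2.13² = 7.47 mA.

Saturation; I_D = 7.47 mA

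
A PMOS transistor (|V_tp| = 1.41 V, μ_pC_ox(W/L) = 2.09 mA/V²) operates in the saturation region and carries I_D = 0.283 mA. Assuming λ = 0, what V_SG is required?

In saturation I_D = ½ k_p (V_SG − |V_tp|)², so V_SG − |V_tp| = √(2 I_D / k_p) = √(2 × 0.283 / 2.09) = 0.52 V.
V_SG = 1.41 + 0.52 = 1.93 V.

V_SG = 1.93 V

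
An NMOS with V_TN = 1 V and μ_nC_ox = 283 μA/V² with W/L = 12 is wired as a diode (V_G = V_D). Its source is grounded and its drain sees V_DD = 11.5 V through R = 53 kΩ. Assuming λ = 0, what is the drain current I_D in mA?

With gate tied to drain, V_GS = V_DS ≥ V_GS − V_TN, so the device is in saturation.
k_n = μ_nC_ox · (W/L) = 3.396 mA/V².
KCL at the drain: ½ k_n (V_GS − V_TN)² = (V_DD − V_GS)/R.
Let x = V_GS − 1. Then 90 x² + x − 10.5 = 0, giving x = 0.336 V (positive root), so V_GS = 1.34 V.
I_D = (V_DD − V_GS)/R = (11.5 − 1.34) / 53 = 0.192 mA.

I_D = 0.192 mA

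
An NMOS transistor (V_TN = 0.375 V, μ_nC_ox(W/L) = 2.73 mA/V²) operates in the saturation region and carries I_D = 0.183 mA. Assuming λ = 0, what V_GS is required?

In saturation I_D = ½ k_n (V_GS − V_TN)², so V_GS − V_TN = √(2 I_D / k_n) = √(2 × 0.183 / 2.73) = 0.366 V.
V_GS = 0.375 + 0.366 = 0.741 V.

V_GS = 0.741 V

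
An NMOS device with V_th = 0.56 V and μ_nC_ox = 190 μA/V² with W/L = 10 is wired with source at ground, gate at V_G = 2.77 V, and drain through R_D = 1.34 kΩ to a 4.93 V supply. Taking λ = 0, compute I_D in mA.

V_GS = V_G = 2.77 V, so V_ov = 2.77 − 0.56 = 2.21 V.
k_n = μ_nC_ox · (W/L) = 1.9 mA/V².
Assume saturation: I_D = ½ k_n V_ov² = 0.5 × 1.9 × 2.21² = 4.64 mA, giving V_DS = V_DD − I_D R_D = 4.93 − 4.64 × 1.34 = -1.29 V.
But -1.29 V < V_ov = 2.21 V, so the device is actually in triode.
In triode I_D = k_n[V_ov V_DS − ½ V_DS²] and I_D = (V_DD − V_DS)/R_D. Equating: 1.27 V_DS² − 6.627 V_DS + 4.93 = 0, giving V_DS = 0.899 V (the root below V_ov).
I_D = (4.93 − 0.899) / 1.34 = 3.01 mA.

I_D = 3.01 mA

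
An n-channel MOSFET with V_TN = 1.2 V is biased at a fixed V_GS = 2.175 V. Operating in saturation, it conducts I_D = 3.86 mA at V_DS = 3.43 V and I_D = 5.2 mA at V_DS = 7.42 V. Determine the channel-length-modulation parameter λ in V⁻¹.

With V_GS fixed, I_D ∝ (1 + λ V_DS) in saturation, so I_D2/I_D1 = (1 + λ V_DS2)/(1 + λ V_DS1).
5.2/3.86 = 1.347 = (1 + 7.42 λ)/(1 + 3.43 λ).
Solving: λ (I_D1 V_DS2 − I_D2 V_DS1) = I_D2 − I_D1, so λ = (5.2 − 3.86) / (3.86 × 7.42 − 5.2 × 3.43) = 1.34 / 10.8 = 0.124 V⁻¹.

λ = 0.124 V⁻¹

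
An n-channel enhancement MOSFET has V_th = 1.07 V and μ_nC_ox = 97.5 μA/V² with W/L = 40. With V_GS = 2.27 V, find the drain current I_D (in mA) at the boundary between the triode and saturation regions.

I_D = 2.81 mA

At the boundary V_DS = V_ov = V_GS − V_th = 2.27 − 1.07 = 1.2 V.
k_n = μ_nC_ox · (W/L) = 3.9 mA/V².
I_D = ½ k_n V_ov² = 0.5 × 3.9 × 1.2² = 2.81 mA.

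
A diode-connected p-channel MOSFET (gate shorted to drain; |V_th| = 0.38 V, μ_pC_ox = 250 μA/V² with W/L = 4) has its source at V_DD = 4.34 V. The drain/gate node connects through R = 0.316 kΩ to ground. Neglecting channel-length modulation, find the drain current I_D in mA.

With gate tied to drain, V_SG = V_SD ≥ V_SG − |V_th|, so the device is in saturation.
k_p = μ_pC_ox · (W/L) = 1 mA/V².
KCL at the drain: ½ k_p (V_SG − |V_th|)² = (V_DD − V_SG)/R.
Let x = V_SG − 0.38. Then 0.158 x² + x − 3.96 = 0, giving x = 2.76 V (positive root), so V_SG = 3.14 V.
I_D = (V_DD − V_SG)/R = (4.34 − 3.14) / 0.316 = 3.8 mA.

I_D = 3.80 mA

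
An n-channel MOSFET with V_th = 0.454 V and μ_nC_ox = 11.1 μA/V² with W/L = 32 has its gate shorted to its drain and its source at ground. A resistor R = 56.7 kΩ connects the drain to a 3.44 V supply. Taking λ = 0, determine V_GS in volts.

V_GS = 0.951 V

With gate tied to drain, V_GS = V_DS ≥ V_GS − V_th, so the device is in saturation.
k_n = μ_nC_ox · (W/L) = 0.3552 mA/V².
KCL at the drain: ½ k_n (V_GS − V_th)² = (V_DD − V_GS)/R.
Let x = V_GS − 0.454. Then 10.1 x² + x − 2.986 = 0, giving x = 0.497 V (positive root), so V_GS = 0.951 V.
I_D = (V_DD − V_GS)/R = (3.44 − 0.951) / 56.7 = 0.0439 mA.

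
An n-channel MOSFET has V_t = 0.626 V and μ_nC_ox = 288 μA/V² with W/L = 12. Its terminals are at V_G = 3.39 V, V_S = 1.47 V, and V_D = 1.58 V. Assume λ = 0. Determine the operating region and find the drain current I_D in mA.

Triode; I_D = 0.471 mA

V_GS = V_G − V_S = 3.39 − 1.47 = 1.92 V; V_DS = V_D − V_S = 1.58 − 1.47 = 0.11 V.
k_n = μ_nC_ox · (W/L) = 3.456 mA/V².
V_ov = V_GS − V_t = 1.92 − 0.626 = 1.29 V.
Since V_DS = 0.11 V < V_ov = 1.29 V, the device is in the triode region.
I_D = k_n [V_ov · V_DS − ½ V_DS²] = 3.456 × [1.29 × 0.11 − 0.5 × 0.11²] = 0.471 mA.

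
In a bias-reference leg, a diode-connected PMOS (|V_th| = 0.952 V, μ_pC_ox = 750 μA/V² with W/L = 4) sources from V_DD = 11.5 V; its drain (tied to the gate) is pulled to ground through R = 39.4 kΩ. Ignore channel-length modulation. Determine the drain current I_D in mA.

I_D = 0.257 mA

With gate tied to drain, V_SG = V_SD ≥ V_SG − |V_th|, so the device is in saturation.
k_p = μ_pC_ox · (W/L) = 3 mA/V².
KCL at the drain: ½ k_p (V_SG − |V_th|)² = (V_DD − V_SG)/R.
Let x = V_SG − 0.952. Then 59.1 x² + x − 10.55 = 0, giving x = 0.414 V (positive root), so V_SG = 1.37 V.
I_D = (V_DD − V_SG)/R = (11.5 − 1.37) / 39.4 = 0.257 mA.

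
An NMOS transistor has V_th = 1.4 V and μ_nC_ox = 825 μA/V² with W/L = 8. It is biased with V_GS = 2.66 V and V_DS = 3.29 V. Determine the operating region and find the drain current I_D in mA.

Saturation; I_D = 5.24 mA

k_n = μ_nC_ox · (W/L) = 6.6 mA/V².
V_ov = V_GS − V_th = 2.66 − 1.4 = 1.26 V.
Since V_DS = 3.29 V ≥ V_ov = 1.26 V, the device is in saturation.
I_D = ½ k_n V_ov² = 0.5 × 6.6 × 1.26² = 5.24 mA.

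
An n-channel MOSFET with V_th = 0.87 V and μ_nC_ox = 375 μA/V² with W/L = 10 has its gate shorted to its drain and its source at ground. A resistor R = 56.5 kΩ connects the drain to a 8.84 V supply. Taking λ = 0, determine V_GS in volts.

V_GS = 1.14 V

With gate tied to drain, V_GS = V_DS ≥ V_GS − V_th, so the device is in saturation.
k_n = μ_nC_ox · (W/L) = 3.75 mA/V².
KCL at the drain: ½ k_n (V_GS − V_th)² = (V_DD − V_GS)/R.
Let x = V_GS − 0.87. Then 106 x² + x − 7.97 = 0, giving x = 0.27 V (positive root), so V_GS = 1.14 V.
I_D = (V_DD − V_GS)/R = (8.84 − 1.14) / 56.5 = 0.136 mA.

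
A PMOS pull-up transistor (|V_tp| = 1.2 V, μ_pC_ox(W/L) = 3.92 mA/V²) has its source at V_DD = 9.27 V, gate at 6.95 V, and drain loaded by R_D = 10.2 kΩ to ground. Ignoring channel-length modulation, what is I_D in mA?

I_D = 0.887 mA

V_SG = V_DD − V_G = 9.27 − 6.95 = 2.32 V, so V_ov = 2.32 − 1.2 = 1.12 V.
Assume saturation: I_D = ½ k_p V_ov² = 0.5 × 3.92 × 1.12² = 2.46 mA, giving V_SD = V_DD − I_D R_D = 9.27 − 2.46 × 10.2 = -15.8 V.
But -15.8 V < V_ov = 1.12 V, so the device is actually in triode.
In triode I_D = k_p[V_ov V_SD − ½ V_SD²] and I_D = (V_DD − V_SD)/R_D. Equating: 20 V_SD² − 45.78 V_SD + 9.27 = 0, giving V_SD = 0.224 V (the root below V_ov).
I_D = (9.27 − 0.224) / 10.2 = 0.887 mA.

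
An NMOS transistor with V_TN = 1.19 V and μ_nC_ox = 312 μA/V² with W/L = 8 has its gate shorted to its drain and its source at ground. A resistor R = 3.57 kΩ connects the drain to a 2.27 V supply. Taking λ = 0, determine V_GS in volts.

With gate tied to drain, V_GS = V_DS ≥ V_GS − V_TN, so the device is in saturation.
k_n = μ_nC_ox · (W/L) = 2.496 mA/V².
KCL at the drain: ½ k_n (V_GS − V_TN)² = (V_DD − V_GS)/R.
Let x = V_GS − 1.19. Then 4.46 x² + x − 1.08 = 0, giving x = 0.393 V (positive root), so V_GS = 1.58 V.
I_D = (V_DD − V_GS)/R = (2.27 − 1.58) / 3.57 = 0.193 mA.

V_GS = 1.58 V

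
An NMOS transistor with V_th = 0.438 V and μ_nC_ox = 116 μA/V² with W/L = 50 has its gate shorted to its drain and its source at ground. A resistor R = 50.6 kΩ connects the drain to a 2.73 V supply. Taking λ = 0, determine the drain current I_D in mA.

With gate tied to drain, V_GS = V_DS ≥ V_GS − V_th, so the device is in saturation.
k_n = μ_nC_ox · (W/L) = 5.8 mA/V².
KCL at the drain: ½ k_n (V_GS − V_th)² = (V_DD − V_GS)/R.
Let x = V_GS − 0.438. Then 147 x² + x − 2.292 = 0, giving x = 0.122 V (positive root), so V_GS = 0.56 V.
I_D = (V_DD − V_GS)/R = (2.73 − 0.56) / 50.6 = 0.0429 mA.

I_D = 0.0429 mA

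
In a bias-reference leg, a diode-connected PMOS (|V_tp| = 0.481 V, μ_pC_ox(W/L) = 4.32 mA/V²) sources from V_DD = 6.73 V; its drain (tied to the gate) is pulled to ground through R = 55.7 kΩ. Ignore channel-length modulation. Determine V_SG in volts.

V_SG = 0.705 V

With gate tied to drain, V_SG = V_SD ≥ V_SG − |V_tp|, so the device is in saturation.
KCL at the drain: ½ k_p (V_SG − |V_tp|)² = (V_DD − V_SG)/R.
Let x = V_SG − 0.481. Then 120 x² + x − 6.249 = 0, giving x = 0.224 V (positive root), so V_SG = 0.705 V.
I_D = (V_DD − V_SG)/R = (6.73 − 0.705) / 55.7 = 0.108 mA.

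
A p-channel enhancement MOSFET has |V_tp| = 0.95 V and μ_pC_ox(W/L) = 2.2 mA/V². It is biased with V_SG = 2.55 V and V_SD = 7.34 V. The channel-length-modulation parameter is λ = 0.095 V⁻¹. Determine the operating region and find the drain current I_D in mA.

V_ov = V_SG − |V_tp| = 2.55 − 0.95 = 1.6 V.
Since V_SD = 7.34 V ≥ V_ov = 1.6 V, the device is in saturation.
I_D = ½ k_p V_ov² (1 + λ V_SD) = 0.5 × 2.2 × 1.6² × (1 + 0.095 × 7.34) = 4.78 mA.

Saturation; I_D = 4.78 mA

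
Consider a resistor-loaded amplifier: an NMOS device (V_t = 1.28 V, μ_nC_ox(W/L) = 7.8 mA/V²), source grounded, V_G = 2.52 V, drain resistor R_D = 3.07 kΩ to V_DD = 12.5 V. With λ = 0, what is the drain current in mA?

V_GS = V_G = 2.52 V, so V_ov = 2.52 − 1.28 = 1.24 V.
Assume saturation: I_D = ½ k_n V_ov² = 0.5 × 7.8 × 1.24² = 6 mA, giving V_DS = V_DD − I_D R_D = 12.5 − 6 × 3.07 = -5.91 V.
But -5.91 V < V_ov = 1.24 V, so the device is actually in triode.
In triode I_D = k_n[V_ov V_DS − ½ V_DS²] and I_D = (V_DD − V_DS)/R_D. Equating: 12 V_DS² − 30.69 V_DS + 12.5 = 0, giving V_DS = 0.508 V (the root below V_ov).
I_D = (12.5 − 0.508) / 3.07 = 3.91 mA.

I_D = 3.91 mA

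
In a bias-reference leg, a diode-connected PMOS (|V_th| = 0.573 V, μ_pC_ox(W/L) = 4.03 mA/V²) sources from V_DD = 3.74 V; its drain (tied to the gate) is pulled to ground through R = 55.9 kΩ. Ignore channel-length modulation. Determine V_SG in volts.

With gate tied to drain, V_SG = V_SD ≥ V_SG − |V_th|, so the device is in saturation.
KCL at the drain: ½ k_p (V_SG − |V_th|)² = (V_DD − V_SG)/R.
Let x = V_SG − 0.573. Then 113 x² + x − 3.167 = 0, giving x = 0.163 V (positive root), so V_SG = 0.736 V.
I_D = (V_DD − V_SG)/R = (3.74 − 0.736) / 55.9 = 0.0537 mA.

V_SG = 0.736 V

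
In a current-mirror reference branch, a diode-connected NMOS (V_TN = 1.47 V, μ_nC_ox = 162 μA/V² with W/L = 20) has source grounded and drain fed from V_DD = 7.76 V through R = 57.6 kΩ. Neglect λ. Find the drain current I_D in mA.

I_D = 0.105 mA

With gate tied to drain, V_GS = V_DS ≥ V_GS − V_TN, so the device is in saturation.
k_n = μ_nC_ox · (W/L) = 3.24 mA/V².
KCL at the drain: ½ k_n (V_GS − V_TN)² = (V_DD − V_GS)/R.
Let x = V_GS − 1.47. Then 93.3 x² + x − 6.29 = 0, giving x = 0.254 V (positive root), so V_GS = 1.72 V.
I_D = (V_DD − V_GS)/R = (7.76 − 1.72) / 57.6 = 0.105 mA.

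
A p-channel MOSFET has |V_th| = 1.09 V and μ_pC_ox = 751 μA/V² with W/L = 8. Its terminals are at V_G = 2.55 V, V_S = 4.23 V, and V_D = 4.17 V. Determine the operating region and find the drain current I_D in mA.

V_SG = V_S − V_G = 4.23 − 2.55 = 1.68 V; V_SD = V_S − V_D = 4.23 − 4.17 = 0.06 V.
k_p = μ_pC_ox · (W/L) = 6.008 mA/V².
V_ov = V_SG − |V_th| = 1.68 − 1.09 = 0.59 V.
Since V_SD = 0.06 V < V_ov = 0.59 V, the device is in the triode region.
I_D = k_p [V_ov · V_SD − ½ V_SD²] = 6.008 × [0.59 × 0.06 − 0.5 × 0.06²] = 0.202 mA.

Triode; I_D = 0.202 mA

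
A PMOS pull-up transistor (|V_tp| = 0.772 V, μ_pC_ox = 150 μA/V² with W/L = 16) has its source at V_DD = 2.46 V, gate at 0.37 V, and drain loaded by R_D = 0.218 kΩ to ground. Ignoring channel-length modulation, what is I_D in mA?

V_SG = V_DD − V_G = 2.46 − 0.37 = 2.09 V, so V_ov = 2.09 − 0.772 = 1.32 V.
k_p = μ_pC_ox · (W/L) = 2.4 mA/V².
Assume saturation: I_D = ½ k_p V_ov² = 0.5 × 2.4 × 1.32² = 2.08 mA, giving V_SD = V_DD − I_D R_D = 2.46 − 2.08 × 0.218 = 2.01 V.
V_SD = 2.01 V ≥ V_ov = 1.32 V, confirming saturation.

I_D = 2.08 mA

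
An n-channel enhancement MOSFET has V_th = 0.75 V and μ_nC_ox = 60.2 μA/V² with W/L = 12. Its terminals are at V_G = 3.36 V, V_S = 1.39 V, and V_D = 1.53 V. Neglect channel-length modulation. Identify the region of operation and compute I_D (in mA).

Triode; I_D = 0.116 mA

V_GS = V_G − V_S = 3.36 − 1.39 = 1.97 V; V_DS = V_D − V_S = 1.53 − 1.39 = 0.14 V.
k_n = μ_nC_ox · (W/L) = 0.7224 mA/V².
V_ov = V_GS − V_th = 1.97 − 0.75 = 1.22 V.
Since V_DS = 0.14 V < V_ov = 1.22 V, the device is in the triode region.
I_D = k_n [V_ov · V_DS − ½ V_DS²] = 0.7224 × [1.22 × 0.14 − 0.5 × 0.14²] = 0.116 mA.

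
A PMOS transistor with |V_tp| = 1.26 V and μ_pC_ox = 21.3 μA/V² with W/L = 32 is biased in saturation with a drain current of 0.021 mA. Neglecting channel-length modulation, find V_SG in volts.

V_SG = 1.51 V

k_p = μ_pC_ox · (W/L) = 0.6816 mA/V².
In saturation I_D = ½ k_p (V_SG − |V_tp|)², so V_SG − |V_tp| = √(2 I_D / k_p) = √(2 × 0.021 / 0.6816) = 0.248 V.
V_SG = 1.26 + 0.248 = 1.51 V.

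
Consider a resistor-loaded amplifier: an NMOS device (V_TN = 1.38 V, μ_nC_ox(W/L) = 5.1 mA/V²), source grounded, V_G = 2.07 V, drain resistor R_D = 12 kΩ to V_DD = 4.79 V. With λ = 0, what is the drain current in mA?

V_GS = V_G = 2.07 V, so V_ov = 2.07 − 1.38 = 0.69 V.
Assume saturation: I_D = ½ k_n V_ov² = 0.5 × 5.1 × 0.69² = 1.21 mA, giving V_DS = V_DD − I_D R_D = 4.79 − 1.21 × 12 = -9.78 V.
But -9.78 V < V_ov = 0.69 V, so the device is actually in triode.
In triode I_D = k_n[V_ov V_DS − ½ V_DS²] and I_D = (V_DD − V_DS)/R_D. Equating: 30.6 V_DS² − 43.23 V_DS + 4.79 = 0, giving V_DS = 0.121 V (the root below V_ov).
I_D = (4.79 − 0.121) / 12 = 0.389 mA.

I_D = 0.389 mA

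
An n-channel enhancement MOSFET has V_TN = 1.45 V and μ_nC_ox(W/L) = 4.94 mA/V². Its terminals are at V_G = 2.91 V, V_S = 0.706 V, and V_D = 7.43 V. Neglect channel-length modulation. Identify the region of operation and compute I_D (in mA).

V_GS = V_G − V_S = 2.91 − 0.706 = 2.2 V; V_DS = V_D − V_S = 7.43 − 0.706 = 6.72 V.
V_ov = V_GS − V_TN = 2.2 − 1.45 = 0.754 V.
Since V_DS = 6.72 V ≥ V_ov = 0.754 V, the device is in saturation.
I_D = ½ k_n V_ov² = 0.5 × 4.94 × 0.754² = 1.4 mA.

Saturation; I_D = 1.40 mA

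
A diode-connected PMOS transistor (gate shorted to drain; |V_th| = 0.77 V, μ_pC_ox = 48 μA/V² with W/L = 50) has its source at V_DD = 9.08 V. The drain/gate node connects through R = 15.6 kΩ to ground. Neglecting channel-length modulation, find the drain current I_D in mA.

I_D = 0.492 mA

With gate tied to drain, V_SG = V_SD ≥ V_SG − |V_th|, so the device is in saturation.
k_p = μ_pC_ox · (W/L) = 2.4 mA/V².
KCL at the drain: ½ k_p (V_SG − |V_th|)² = (V_DD − V_SG)/R.
Let x = V_SG − 0.77. Then 18.7 x² + x − 8.31 = 0, giving x = 0.64 V (positive root), so V_SG = 1.41 V.
I_D = (V_DD − V_SG)/R = (9.08 − 1.41) / 15.6 = 0.492 mA.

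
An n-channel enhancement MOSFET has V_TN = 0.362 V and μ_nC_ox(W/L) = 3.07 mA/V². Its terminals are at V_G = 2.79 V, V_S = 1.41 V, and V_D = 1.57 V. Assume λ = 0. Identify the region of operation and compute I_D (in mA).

V_GS = V_G − V_S = 2.79 − 1.41 = 1.38 V; V_DS = V_D − V_S = 1.57 − 1.41 = 0.16 V.
V_ov = V_GS − V_TN = 1.38 − 0.362 = 1.02 V.
Since V_DS = 0.16 V < V_ov = 1.02 V, the device is in the triode region.
I_D = k_n [V_ov · V_DS − ½ V_DS²] = 3.07 × [1.02 × 0.16 − 0.5 × 0.16²] = 0.461 mA.

Triode; I_D = 0.461 mA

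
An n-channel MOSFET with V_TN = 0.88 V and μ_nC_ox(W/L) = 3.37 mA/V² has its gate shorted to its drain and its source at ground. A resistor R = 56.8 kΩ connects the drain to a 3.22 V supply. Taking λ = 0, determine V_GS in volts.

V_GS = 1.03 V

With gate tied to drain, V_GS = V_DS ≥ V_GS − V_TN, so the device is in saturation.
KCL at the drain: ½ k_n (V_GS − V_TN)² = (V_DD − V_GS)/R.
Let x = V_GS − 0.88. Then 95.7 x² + x − 2.34 = 0, giving x = 0.151 V (positive root), so V_GS = 1.03 V.
I_D = (V_DD − V_GS)/R = (3.22 − 1.03) / 56.8 = 0.0385 mA.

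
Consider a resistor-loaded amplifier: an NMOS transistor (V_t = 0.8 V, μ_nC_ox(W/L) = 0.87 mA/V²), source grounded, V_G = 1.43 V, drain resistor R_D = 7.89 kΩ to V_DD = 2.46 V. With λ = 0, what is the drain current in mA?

V_GS = V_G = 1.43 V, so V_ov = 1.43 − 0.8 = 0.63 V.
Assume saturation: I_D = ½ k_n V_ov² = 0.5 × 0.87 × 0.63² = 0.173 mA, giving V_DS = V_DD − I_D R_D = 2.46 − 0.173 × 7.89 = 1.1 V.
V_DS = 1.1 V ≥ V_ov = 0.63 V, confirming saturation.

I_D = 0.173 mA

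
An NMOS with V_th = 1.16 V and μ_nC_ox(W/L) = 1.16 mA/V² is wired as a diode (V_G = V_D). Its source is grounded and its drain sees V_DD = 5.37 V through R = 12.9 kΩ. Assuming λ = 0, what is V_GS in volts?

V_GS = 1.85 V

With gate tied to drain, V_GS = V_DS ≥ V_GS − V_th, so the device is in saturation.
KCL at the drain: ½ k_n (V_GS − V_th)² = (V_DD − V_GS)/R.
Let x = V_GS − 1.16. Then 7.48 x² + x − 4.21 = 0, giving x = 0.686 V (positive root), so V_GS = 1.85 V.
I_D = (V_DD − V_GS)/R = (5.37 − 1.85) / 12.9 = 0.273 mA.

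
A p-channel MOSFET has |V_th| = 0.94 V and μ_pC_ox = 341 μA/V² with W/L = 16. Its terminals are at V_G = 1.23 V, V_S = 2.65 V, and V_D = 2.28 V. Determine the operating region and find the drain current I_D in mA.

V_SG = V_S − V_G = 2.65 − 1.23 = 1.42 V; V_SD = V_S − V_D = 2.65 − 2.28 = 0.37 V.
k_p = μ_pC_ox · (W/L) = 5.456 mA/V².
V_ov = V_SG − |V_th| = 1.42 − 0.94 = 0.48 V.
Since V_SD = 0.37 V < V_ov = 0.48 V, the device is in the triode region.
I_D = k_p [V_ov · V_SD − ½ V_SD²] = 5.456 × [0.48 × 0.37 − 0.5 × 0.37²] = 0.596 mA.

Triode; I_D = 0.596 mA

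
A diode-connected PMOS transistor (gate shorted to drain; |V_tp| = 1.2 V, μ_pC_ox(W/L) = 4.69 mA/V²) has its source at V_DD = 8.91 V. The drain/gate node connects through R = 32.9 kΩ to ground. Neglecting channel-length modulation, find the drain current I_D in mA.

With gate tied to drain, V_SG = V_SD ≥ V_SG − |V_tp|, so the device is in saturation.
KCL at the drain: ½ k_p (V_SG − |V_tp|)² = (V_DD − V_SG)/R.
Let x = V_SG − 1.2. Then 77.2 x² + x − 7.71 = 0, giving x = 0.31 V (positive root), so V_SG = 1.51 V.
I_D = (V_DD − V_SG)/R = (8.91 − 1.51) / 32.9 = 0.225 mA.

I_D = 0.225 mA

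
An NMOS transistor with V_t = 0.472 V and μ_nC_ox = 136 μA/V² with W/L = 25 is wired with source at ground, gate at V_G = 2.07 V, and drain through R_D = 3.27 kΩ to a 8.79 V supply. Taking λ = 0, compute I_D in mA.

V_GS = V_G = 2.07 V, so V_ov = 2.07 − 0.472 = 1.6 V.
k_n = μ_nC_ox · (W/L) = 3.4 mA/V².
Assume saturation: I_D = ½ k_n V_ov² = 0.5 × 3.4 × 1.6² = 4.34 mA, giving V_DS = V_DD − I_D R_D = 8.79 − 4.34 × 3.27 = -5.41 V.
But -5.41 V < V_ov = 1.6 V, so the device is actually in triode.
In triode I_D = k_n[V_ov V_DS − ½ V_DS²] and I_D = (V_DD − V_DS)/R_D. Equating: 5.56 V_DS² − 18.77 V_DS + 8.79 = 0, giving V_DS = 0.562 V (the root below V_ov).
I_D = (8.79 − 0.562) / 3.27 = 2.52 mA.

I_D = 2.52 mA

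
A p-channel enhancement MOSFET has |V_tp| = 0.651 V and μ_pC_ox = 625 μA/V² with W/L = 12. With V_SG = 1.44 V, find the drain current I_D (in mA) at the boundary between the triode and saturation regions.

At the boundary V_SD = V_ov = V_SG − |V_tp| = 1.44 − 0.651 = 0.789 V.
k_p = μ_pC_ox · (W/L) = 7.5 mA/V².
I_D = ½ k_p V_ov² = 0.5 × 7.5 × 0.789² = 2.33 mA.

I_D = 2.33 mA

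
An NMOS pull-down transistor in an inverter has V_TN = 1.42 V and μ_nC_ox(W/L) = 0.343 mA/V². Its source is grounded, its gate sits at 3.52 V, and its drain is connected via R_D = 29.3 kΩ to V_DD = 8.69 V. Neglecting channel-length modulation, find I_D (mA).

V_GS = V_G = 3.52 V, so V_ov = 3.52 − 1.42 = 2.1 V.
Assume saturation: I_D = ½ k_n V_ov² = 0.5 × 0.343 × 2.1² = 0.756 mA, giving V_DS = V_DD − I_D R_D = 8.69 − 0.756 × 29.3 = -13.5 V.
But -13.5 V < V_ov = 2.1 V, so the device is actually in triode.
In triode I_D = k_n[V_ov V_DS − ½ V_DS²] and I_D = (V_DD − V_DS)/R_D. Equating: 5.02 V_DS² − 22.1 V_DS + 8.69 = 0, giving V_DS = 0.436 V (the root below V_ov).
I_D = (8.69 − 0.436) / 29.3 = 0.282 mA.

I_D = 0.282 mA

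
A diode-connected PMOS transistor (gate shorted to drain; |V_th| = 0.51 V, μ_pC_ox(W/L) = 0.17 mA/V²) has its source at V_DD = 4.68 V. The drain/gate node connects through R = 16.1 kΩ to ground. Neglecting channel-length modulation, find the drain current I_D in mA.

I_D = 0.171 mA

With gate tied to drain, V_SG = V_SD ≥ V_SG − |V_th|, so the device is in saturation.
KCL at the drain: ½ k_p (V_SG − |V_th|)² = (V_DD − V_SG)/R.
Let x = V_SG − 0.51. Then 1.37 x² + x − 4.17 = 0, giving x = 1.42 V (positive root), so V_SG = 1.93 V.
I_D = (V_DD − V_SG)/R = (4.68 − 1.93) / 16.1 = 0.171 mA.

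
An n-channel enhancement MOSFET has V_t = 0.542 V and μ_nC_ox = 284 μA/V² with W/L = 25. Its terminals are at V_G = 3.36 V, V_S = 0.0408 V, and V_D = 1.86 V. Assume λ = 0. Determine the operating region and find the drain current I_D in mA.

Triode; I_D = 24.1 mA

V_GS = V_G − V_S = 3.36 − 0.0408 = 3.32 V; V_DS = V_D − V_S = 1.86 − 0.0408 = 1.82 V.
k_n = μ_nC_ox · (W/L) = 7.1 mA/V².
V_ov = V_GS − V_t = 3.32 − 0.542 = 2.78 V.
Since V_DS = 1.82 V < V_ov = 2.78 V, the device is in the triode region.
I_D = k_n [V_ov · V_DS − ½ V_DS²] = 7.1 × [2.78 × 1.82 − 0.5 × 1.82²] = 24.1 mA.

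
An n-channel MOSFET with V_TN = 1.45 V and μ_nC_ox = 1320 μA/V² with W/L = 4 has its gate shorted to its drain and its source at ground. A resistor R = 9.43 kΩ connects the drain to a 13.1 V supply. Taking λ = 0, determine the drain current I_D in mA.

With gate tied to drain, V_GS = V_DS ≥ V_GS − V_TN, so the device is in saturation.
k_n = μ_nC_ox · (W/L) = 5.28 mA/V².
KCL at the drain: ½ k_n (V_GS − V_TN)² = (V_DD − V_GS)/R.
Let x = V_GS − 1.45. Then 24.9 x² + x − 11.65 = 0, giving x = 0.664 V (positive root), so V_GS = 2.11 V.
I_D = (V_DD − V_GS)/R = (13.1 − 2.11) / 9.43 = 1.16 mA.

I_D = 1.16 mA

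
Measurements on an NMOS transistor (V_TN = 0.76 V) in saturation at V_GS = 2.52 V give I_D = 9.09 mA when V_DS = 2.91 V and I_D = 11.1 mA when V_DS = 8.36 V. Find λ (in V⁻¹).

λ = 0.0460 V⁻¹

With V_GS fixed, I_D ∝ (1 + λ V_DS) in saturation, so I_D2/I_D1 = (1 + λ V_DS2)/(1 + λ V_DS1).
11.1/9.09 = 1.221 = (1 + 8.36 λ)/(1 + 2.91 λ).
Solving: λ (I_D1 V_DS2 − I_D2 V_DS1) = I_D2 − I_D1, so λ = (11.1 − 9.09) / (9.09 × 8.36 − 11.1 × 2.91) = 2.01 / 43.7 = 0.046 V⁻¹.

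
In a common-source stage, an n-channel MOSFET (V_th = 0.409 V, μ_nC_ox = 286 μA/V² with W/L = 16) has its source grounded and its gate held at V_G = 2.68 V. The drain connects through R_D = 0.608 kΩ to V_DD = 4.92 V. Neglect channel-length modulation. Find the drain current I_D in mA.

I_D = 6.79 mA

V_GS = V_G = 2.68 V, so V_ov = 2.68 − 0.409 = 2.27 V.
k_n = μ_nC_ox · (W/L) = 4.576 mA/V².
Assume saturation: I_D = ½ k_n V_ov² = 0.5 × 4.576 × 2.27² = 11.8 mA, giving V_DS = V_DD − I_D R_D = 4.92 − 11.8 × 0.608 = -2.25 V.
But -2.25 V < V_ov = 2.27 V, so the device is actually in triode.
In triode I_D = k_n[V_ov V_DS − ½ V_DS²] and I_D = (V_DD − V_DS)/R_D. Equating: 1.39 V_DS² − 7.318 V_DS + 4.92 = 0, giving V_DS = 0.791 V (the root below V_ov).
I_D = (4.92 − 0.791) / 0.608 = 6.79 mA.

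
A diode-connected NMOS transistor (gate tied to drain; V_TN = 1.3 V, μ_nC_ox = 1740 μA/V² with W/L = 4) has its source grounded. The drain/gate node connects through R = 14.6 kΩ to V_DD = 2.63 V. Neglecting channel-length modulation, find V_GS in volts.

V_GS = 1.45 V

With gate tied to drain, V_GS = V_DS ≥ V_GS − V_TN, so the device is in saturation.
k_n = μ_nC_ox · (W/L) = 6.96 mA/V².
KCL at the drain: ½ k_n (V_GS − V_TN)² = (V_DD − V_GS)/R.
Let x = V_GS − 1.3. Then 50.8 x² + x − 1.33 = 0, giving x = 0.152 V (positive root), so V_GS = 1.45 V.
I_D = (V_DD − V_GS)/R = (2.63 − 1.45) / 14.6 = 0.0807 mA.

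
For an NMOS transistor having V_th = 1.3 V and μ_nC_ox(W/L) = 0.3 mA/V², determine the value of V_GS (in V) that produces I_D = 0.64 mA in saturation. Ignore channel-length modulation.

V_GS = 3.37 V

In saturation I_D = ½ k_n (V_GS − V_th)², so V_GS − V_th = √(2 I_D / k_n) = √(2 × 0.64 / 0.3) = 2.07 V.
V_GS = 1.3 + 2.07 = 3.37 V.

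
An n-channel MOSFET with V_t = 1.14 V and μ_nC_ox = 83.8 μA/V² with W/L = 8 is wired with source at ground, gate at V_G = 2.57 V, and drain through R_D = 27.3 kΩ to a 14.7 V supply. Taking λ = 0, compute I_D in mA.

V_GS = V_G = 2.57 V, so V_ov = 2.57 − 1.14 = 1.43 V.
k_n = μ_nC_ox · (W/L) = 0.6704 mA/V².
Assume saturation: I_D = ½ k_n V_ov² = 0.5 × 0.6704 × 1.43² = 0.685 mA, giving V_DS = V_DD − I_D R_D = 14.7 − 0.685 × 27.3 = -4.01 V.
But -4.01 V < V_ov = 1.43 V, so the device is actually in triode.
In triode I_D = k_n[V_ov V_DS − ½ V_DS²] and I_D = (V_DD − V_DS)/R_D. Equating: 9.15 V_DS² − 27.17 V_DS + 14.7 = 0, giving V_DS = 0.711 V (the root below V_ov).
I_D = (14.7 − 0.711) / 27.3 = 0.512 mA.

I_D = 0.512 mA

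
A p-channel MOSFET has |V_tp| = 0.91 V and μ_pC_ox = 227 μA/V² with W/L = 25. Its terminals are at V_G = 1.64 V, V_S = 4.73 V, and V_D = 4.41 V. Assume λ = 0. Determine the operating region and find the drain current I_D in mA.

Triode; I_D = 3.67 mA

V_SG = V_S − V_G = 4.73 − 1.64 = 3.09 V; V_SD = V_S − V_D = 4.73 − 4.41 = 0.32 V.
k_p = μ_pC_ox · (W/L) = 5.675 mA/V².
V_ov = V_SG − |V_tp| = 3.09 − 0.91 = 2.18 V.
Since V_SD = 0.32 V < V_ov = 2.18 V, the device is in the triode region.
I_D = k_p [V_ov · V_SD − ½ V_SD²] = 5.675 × [2.18 × 0.32 − 0.5 × 0.32²] = 3.67 mA.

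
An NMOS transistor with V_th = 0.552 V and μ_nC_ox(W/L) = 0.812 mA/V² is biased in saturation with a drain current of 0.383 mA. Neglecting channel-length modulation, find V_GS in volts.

In saturation I_D = ½ k_n (V_GS − V_th)², so V_GS − V_th = √(2 I_D / k_n) = √(2 × 0.383 / 0.812) = 0.971 V.
V_GS = 0.552 + 0.971 = 1.52 V.

V_GS = 1.52 V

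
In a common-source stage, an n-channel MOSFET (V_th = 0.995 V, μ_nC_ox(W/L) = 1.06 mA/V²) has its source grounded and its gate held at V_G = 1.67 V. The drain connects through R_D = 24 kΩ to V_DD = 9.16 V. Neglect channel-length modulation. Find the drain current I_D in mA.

I_D = 0.241 mA

V_GS = V_G = 1.67 V, so V_ov = 1.67 − 0.995 = 0.675 V.
Assume saturation: I_D = ½ k_n V_ov² = 0.5 × 1.06 × 0.675² = 0.241 mA, giving V_DS = V_DD − I_D R_D = 9.16 − 0.241 × 24 = 3.36 V.
V_DS = 3.36 V ≥ V_ov = 0.675 V, confirming saturation.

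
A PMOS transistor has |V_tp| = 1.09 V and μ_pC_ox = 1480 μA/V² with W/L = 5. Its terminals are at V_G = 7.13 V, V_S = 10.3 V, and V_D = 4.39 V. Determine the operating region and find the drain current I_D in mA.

V_SG = V_S − V_G = 10.3 − 7.13 = 3.17 V; V_SD = V_S − V_D = 10.3 − 4.39 = 5.91 V.
k_p = μ_pC_ox · (W/L) = 7.4 mA/V².
V_ov = V_SG − |V_tp| = 3.17 − 1.09 = 2.08 V.
Since V_SD = 5.91 V ≥ V_ov = 2.08 V, the device is in saturation.
I_D = ½ k_p V_ov² = 0.5 × 7.4 × 2.08² = 16 mA.

Saturation; I_D = 16.0 mA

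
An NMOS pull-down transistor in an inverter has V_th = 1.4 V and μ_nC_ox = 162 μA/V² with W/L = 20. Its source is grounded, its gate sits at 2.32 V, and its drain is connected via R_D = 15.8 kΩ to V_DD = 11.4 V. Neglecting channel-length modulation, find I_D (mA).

I_D = 0.704 mA

V_GS = V_G = 2.32 V, so V_ov = 2.32 − 1.4 = 0.92 V.
k_n = μ_nC_ox · (W/L) = 3.24 mA/V².
Assume saturation: I_D = ½ k_n V_ov² = 0.5 × 3.24 × 0.92² = 1.37 mA, giving V_DS = V_DD − I_D R_D = 11.4 − 1.37 × 15.8 = -10.3 V.
But -10.3 V < V_ov = 0.92 V, so the device is actually in triode.
In triode I_D = k_n[V_ov V_DS − ½ V_DS²] and I_D = (V_DD − V_DS)/R_D. Equating: 25.6 V_DS² − 48.1 V_DS + 11.4 = 0, giving V_DS = 0.278 V (the root below V_ov).
I_D = (11.4 − 0.278) / 15.8 = 0.704 mA.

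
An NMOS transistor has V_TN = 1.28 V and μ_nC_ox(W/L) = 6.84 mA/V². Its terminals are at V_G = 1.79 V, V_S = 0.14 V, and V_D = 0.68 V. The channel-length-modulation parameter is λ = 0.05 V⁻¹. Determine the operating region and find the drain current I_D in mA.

Saturation; I_D = 0.481 mA

V_GS = V_G − V_S = 1.79 − 0.14 = 1.65 V; V_DS = V_D − V_S = 0.68 − 0.14 = 0.54 V.
V_ov = V_GS − V_TN = 1.65 − 1.28 = 0.37 V.
Since V_DS = 0.54 V ≥ V_ov = 0.37 V, the device is in saturation.
I_D = ½ k_n V_ov² (1 + λ V_DS) = 0.5 × 6.84 × 0.37² × (1 + 0.05 × 0.54) = 0.481 mA.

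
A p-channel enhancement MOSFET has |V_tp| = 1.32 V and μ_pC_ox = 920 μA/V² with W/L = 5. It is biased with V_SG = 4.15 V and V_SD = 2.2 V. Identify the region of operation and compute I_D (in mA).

Triode; I_D = 17.5 mA

k_p = μ_pC_ox · (W/L) = 4.6 mA/V².
V_ov = V_SG − |V_tp| = 4.15 − 1.32 = 2.83 V.
Since V_SD = 2.2 V < V_ov = 2.83 V, the device is in the triode region.
I_D = k_p [V_ov · V_SD − ½ V_SD²] = 4.6 × [2.83 × 2.2 − 0.5 × 2.2²] = 17.5 mA.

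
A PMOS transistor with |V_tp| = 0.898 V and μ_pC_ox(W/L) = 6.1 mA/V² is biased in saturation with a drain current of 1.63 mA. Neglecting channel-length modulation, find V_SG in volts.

V_SG = 1.63 V

In saturation I_D = ½ k_p (V_SG − |V_tp|)², so V_SG − |V_tp| = √(2 I_D / k_p) = √(2 × 1.63 / 6.1) = 0.731 V.
V_SG = 0.898 + 0.731 = 1.63 V.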